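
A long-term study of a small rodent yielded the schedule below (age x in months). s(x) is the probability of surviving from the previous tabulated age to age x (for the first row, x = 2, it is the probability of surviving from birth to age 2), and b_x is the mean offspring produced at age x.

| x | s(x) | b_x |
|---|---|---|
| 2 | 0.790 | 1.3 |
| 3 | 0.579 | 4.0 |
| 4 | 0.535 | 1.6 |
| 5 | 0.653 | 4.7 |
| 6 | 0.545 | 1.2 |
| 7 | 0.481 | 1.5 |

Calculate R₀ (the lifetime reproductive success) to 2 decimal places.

4.17

Survivorship from birth: l_x = s_2·s_3·…·s_x.
  l_2 = 0.79000
  l_3 = 0.45741
  l_4 = 0.24471
  l_5 = 0.15980
  l_6 = 0.08709
  l_7 = 0.04189
R₀ = Σ l_x b_x:
  age 2: 0.79000 × 1.3 = 1.0270
  age 3: 0.45741 × 4.0 = 1.8296
  age 4: 0.24471 × 1.6 = 0.3915
  age 5: 0.15980 × 4.7 = 0.7511
  age 6: 0.08709 × 1.2 = 0.1045
  age 7: 0.04189 × 1.5 = 0.0628
R₀ = 1.0270 + 1.8296 + 0.3915 + 0.7511 + 0.1045 + 0.0628 = 4.1666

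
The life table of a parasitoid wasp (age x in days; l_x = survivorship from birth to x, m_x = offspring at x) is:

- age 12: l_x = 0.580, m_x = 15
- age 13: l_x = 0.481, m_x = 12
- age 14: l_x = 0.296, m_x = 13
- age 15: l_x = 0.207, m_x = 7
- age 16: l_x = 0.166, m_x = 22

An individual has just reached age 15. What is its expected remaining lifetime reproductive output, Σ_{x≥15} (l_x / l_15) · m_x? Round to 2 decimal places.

l_15 = 0.207. Conditional survival from age 15 to x is l_x / l_15.
  x=15: (0.207/0.207) × 7 = 7.0000
  x=16: (0.166/0.207) × 22 = 17.6425
Sum = 7.0000 + 17.6425 = 24.6425

24.64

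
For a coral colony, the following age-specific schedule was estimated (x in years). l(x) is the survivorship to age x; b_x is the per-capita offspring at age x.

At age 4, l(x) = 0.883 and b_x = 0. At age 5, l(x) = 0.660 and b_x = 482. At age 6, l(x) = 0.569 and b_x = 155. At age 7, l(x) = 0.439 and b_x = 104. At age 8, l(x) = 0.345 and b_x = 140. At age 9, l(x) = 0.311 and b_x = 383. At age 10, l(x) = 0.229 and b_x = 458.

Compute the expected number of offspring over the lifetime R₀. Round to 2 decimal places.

R₀ = Σ l(x) b_x:
  age 4: 0.883 × 0 = 0.0000
  age 5: 0.660 × 482 = 318.1200
  age 6: 0.569 × 155 = 88.1950
  age 7: 0.439 × 104 = 45.6560
  age 8: 0.345 × 140 = 48.3000
  age 9: 0.311 × 383 = 119.1130
  age 10: 0.229 × 458 = 104.8820
R₀ = 0.0000 + 318.1200 + 88.1950 + 45.6560 + 48.3000 + 119.1130 + 104.8820 = 724.2660

724.27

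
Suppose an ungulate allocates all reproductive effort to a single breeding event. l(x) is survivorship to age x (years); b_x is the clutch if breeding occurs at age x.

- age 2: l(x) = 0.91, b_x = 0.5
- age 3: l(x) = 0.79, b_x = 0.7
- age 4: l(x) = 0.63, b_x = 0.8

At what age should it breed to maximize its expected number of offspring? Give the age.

3

Expected offspring if breeding at age x = l(x) × b_x:
  age 2: 0.91 × 0.5 = 0.455
  age 3: 0.79 × 0.7 = 0.553
  age 4: 0.63 × 0.8 = 0.504
Maximum at age 3 (0.553).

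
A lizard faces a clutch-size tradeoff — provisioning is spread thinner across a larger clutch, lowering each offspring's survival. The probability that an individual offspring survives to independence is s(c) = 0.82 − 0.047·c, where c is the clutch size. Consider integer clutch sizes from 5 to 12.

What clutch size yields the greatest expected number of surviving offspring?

9

Expected surviving offspring = c × s(c):
  c=5: 5 × 0.585 = 2.925
  c=6: 6 × 0.538 = 3.228
  c=7: 7 × 0.491 = 3.437
  c=8: 8 × 0.444 = 3.552
  c=9: 9 × 0.397 = 3.573
  c=10: 10 × 0.350 = 3.500
  c=11: 11 × 0.303 = 3.333
  c=12: 12 × 0.256 = 3.072
Maximum at c = 9 (3.573 surviving offspring).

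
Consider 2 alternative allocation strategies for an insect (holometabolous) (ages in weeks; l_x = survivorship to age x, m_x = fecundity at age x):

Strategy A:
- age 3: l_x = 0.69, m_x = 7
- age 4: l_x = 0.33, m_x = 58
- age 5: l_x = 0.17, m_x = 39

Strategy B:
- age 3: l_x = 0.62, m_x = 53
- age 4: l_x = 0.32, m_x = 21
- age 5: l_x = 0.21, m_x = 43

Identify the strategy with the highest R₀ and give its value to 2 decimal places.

48.61

Strategy A: R₀ = 0.69×7 + 0.33×58 + 0.17×39 = 30.6000
Strategy B: R₀ = 0.62×53 + 0.32×21 + 0.21×43 = 48.6100
Highest R₀: strategy B with 48.6100.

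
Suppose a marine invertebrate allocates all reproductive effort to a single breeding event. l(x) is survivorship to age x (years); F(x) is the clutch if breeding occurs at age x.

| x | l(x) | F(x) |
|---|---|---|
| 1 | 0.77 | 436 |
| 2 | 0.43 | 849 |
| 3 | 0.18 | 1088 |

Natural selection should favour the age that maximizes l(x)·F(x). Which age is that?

2

Expected offspring if breeding at age x = l(x) × F(x):
  age 1: 0.77 × 436 = 335.720
  age 2: 0.43 × 849 = 365.070
  age 3: 0.18 × 1088 = 195.840
Maximum at age 2 (365.070).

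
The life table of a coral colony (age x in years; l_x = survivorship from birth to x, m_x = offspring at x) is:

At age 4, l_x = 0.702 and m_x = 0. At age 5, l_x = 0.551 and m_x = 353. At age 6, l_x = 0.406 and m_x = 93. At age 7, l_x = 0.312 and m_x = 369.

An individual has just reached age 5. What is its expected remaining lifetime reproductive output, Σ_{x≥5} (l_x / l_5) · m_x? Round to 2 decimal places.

l_5 = 0.551. Conditional survival from age 5 to x is l_x / l_5.
  x=5: (0.551/0.551) × 353 = 353.0000
  x=6: (0.406/0.551) × 93 = 68.5263
  x=7: (0.312/0.551) × 369 = 208.9437
Sum = 353.0000 + 68.5263 + 208.9437 = 630.4701

630.47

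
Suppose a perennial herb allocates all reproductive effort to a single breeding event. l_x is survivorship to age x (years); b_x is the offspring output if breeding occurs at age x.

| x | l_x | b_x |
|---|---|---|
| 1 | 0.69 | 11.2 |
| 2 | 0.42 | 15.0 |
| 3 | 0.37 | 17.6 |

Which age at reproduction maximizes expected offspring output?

1

Expected offspring if breeding at age x = l_x × b_x:
  age 1: 0.69 × 11.2 = 7.728
  age 2: 0.42 × 15.0 = 6.300
  age 3: 0.37 × 17.6 = 6.512
Maximum at age 1 (7.728).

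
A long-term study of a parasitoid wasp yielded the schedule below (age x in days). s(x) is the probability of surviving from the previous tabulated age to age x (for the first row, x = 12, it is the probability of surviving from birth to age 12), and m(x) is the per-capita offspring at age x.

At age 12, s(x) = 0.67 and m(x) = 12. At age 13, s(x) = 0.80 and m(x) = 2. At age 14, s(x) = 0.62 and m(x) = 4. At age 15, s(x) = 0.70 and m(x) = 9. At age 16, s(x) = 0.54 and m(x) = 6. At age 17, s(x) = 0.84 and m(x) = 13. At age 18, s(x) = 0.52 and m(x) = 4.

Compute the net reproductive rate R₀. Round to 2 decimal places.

Survivorship from birth: l_x = s_12·s_13·…·s_x.
  l_12 = 0.67000
  l_13 = 0.53600
  l_14 = 0.33232
  l_15 = 0.23262
  l_16 = 0.12562
  l_17 = 0.10552
  l_18 = 0.05487
R₀ = Σ l_x m(x):
  age 12: 0.67000 × 12 = 8.0400
  age 13: 0.53600 × 2 = 1.0720
  age 14: 0.33232 × 4 = 1.3293
  age 15: 0.23262 × 9 = 2.0936
  age 16: 0.12562 × 6 = 0.7537
  age 17: 0.10552 × 13 = 1.3718
  age 18: 0.05487 × 4 = 0.2195
R₀ = 8.0400 + 1.0720 + 1.3293 + 2.0936 + 0.7537 + 1.3718 + 0.2195 = 14.8798

14.88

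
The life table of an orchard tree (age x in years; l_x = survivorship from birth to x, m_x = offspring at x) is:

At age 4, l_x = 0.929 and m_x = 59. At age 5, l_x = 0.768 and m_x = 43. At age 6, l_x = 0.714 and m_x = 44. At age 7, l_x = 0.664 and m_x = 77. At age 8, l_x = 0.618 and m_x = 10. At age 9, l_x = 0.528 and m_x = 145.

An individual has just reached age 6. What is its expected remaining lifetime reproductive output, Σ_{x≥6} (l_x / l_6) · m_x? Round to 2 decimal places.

l_6 = 0.714. Conditional survival from age 6 to x is l_x / l_6.
  x=6: (0.714/0.714) × 44 = 44.0000
  x=7: (0.664/0.714) × 77 = 71.6078
  x=8: (0.618/0.714) × 10 = 8.6555
  x=9: (0.528/0.714) × 145 = 107.2269
Sum = 44.0000 + 71.6078 + 8.6555 + 107.2269 = 231.4902

231.49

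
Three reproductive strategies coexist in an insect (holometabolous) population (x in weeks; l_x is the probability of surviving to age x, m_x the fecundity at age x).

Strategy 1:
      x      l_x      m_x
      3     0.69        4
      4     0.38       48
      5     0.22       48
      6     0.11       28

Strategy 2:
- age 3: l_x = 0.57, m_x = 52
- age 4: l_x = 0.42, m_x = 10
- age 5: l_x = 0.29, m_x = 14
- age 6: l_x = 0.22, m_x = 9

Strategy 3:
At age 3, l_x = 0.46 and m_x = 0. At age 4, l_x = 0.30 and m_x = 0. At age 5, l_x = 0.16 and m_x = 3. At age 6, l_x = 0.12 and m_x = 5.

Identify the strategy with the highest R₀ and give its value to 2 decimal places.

39.88

Strategy 1: R₀ = 0.69×4 + 0.38×48 + 0.22×48 + 0.11×28 = 34.6400
Strategy 2: R₀ = 0.57×52 + 0.42×10 + 0.29×14 + 0.22×9 = 39.8800
Strategy 3: R₀ = 0.46×0 + 0.30×0 + 0.16×3 + 0.12×5 = 1.0800
Highest R₀: strategy 2 with 39.8800.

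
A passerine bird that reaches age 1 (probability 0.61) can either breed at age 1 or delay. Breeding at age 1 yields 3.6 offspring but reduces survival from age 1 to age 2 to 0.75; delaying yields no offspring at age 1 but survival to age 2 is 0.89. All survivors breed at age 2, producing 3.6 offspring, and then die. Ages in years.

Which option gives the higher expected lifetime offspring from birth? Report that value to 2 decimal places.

breed at age 1: R₀ = 0.61 × (3.6 + 0.75 × 3.6) = 0.61 × 6.3000 = 3.8430
delay to age 2: R₀ = 0.61 × (0.89 × 3.6) = 0.61 × 3.2040 = 1.9544
Higher: breed at age 1 (3.8430).

3.84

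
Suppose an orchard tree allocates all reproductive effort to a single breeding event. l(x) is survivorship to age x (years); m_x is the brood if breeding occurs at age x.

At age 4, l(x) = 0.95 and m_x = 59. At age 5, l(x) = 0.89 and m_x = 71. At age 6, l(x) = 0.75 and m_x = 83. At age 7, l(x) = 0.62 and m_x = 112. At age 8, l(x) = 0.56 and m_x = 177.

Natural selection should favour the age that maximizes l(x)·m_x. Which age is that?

Expected offspring if breeding at age x = l(x) × m_x:
  age 4: 0.95 × 59 = 56.050
  age 5: 0.89 × 71 = 63.190
  age 6: 0.75 × 83 = 62.250
  age 7: 0.62 × 112 = 69.440
  age 8: 0.56 × 177 = 99.120
Maximum at age 8 (99.120).

8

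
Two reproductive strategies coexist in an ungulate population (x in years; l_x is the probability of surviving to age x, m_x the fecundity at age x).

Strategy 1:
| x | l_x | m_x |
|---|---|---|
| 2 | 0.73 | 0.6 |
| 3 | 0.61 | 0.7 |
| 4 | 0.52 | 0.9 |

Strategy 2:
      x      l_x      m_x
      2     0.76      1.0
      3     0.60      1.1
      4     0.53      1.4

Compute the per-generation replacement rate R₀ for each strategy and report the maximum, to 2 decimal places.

2.16

Strategy 1: R₀ = 0.73×0.6 + 0.61×0.7 + 0.52×0.9 = 1.3330
Strategy 2: R₀ = 0.76×1.0 + 0.60×1.1 + 0.53×1.4 = 2.1620
Highest R₀: strategy 2 with 2.1620.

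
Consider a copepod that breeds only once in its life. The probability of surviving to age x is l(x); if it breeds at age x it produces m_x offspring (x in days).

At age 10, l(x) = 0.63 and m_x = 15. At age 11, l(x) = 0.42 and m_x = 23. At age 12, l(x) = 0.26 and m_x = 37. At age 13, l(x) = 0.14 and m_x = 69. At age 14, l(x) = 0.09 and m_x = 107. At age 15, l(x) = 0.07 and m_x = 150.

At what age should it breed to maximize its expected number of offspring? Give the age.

15

Expected offspring if breeding at age x = l(x) × m_x:
  age 10: 0.63 × 15 = 9.450
  age 11: 0.42 × 23 = 9.660
  age 12: 0.26 × 37 = 9.620
  age 13: 0.14 × 69 = 9.660
  age 14: 0.09 × 107 = 9.630
  age 15: 0.07 × 150 = 10.500
Maximum at age 15 (10.500).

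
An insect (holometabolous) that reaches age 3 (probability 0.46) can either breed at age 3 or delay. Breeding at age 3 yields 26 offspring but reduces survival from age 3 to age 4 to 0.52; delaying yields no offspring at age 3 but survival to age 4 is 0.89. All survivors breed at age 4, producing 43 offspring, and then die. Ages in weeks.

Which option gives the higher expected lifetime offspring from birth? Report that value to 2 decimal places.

22.25

breed at age 3: R₀ = 0.46 × (26 + 0.52 × 43) = 0.46 × 48.3600 = 22.2456
delay to age 4: R₀ = 0.46 × (0.89 × 43) = 0.46 × 38.2700 = 17.6042
Higher: breed at age 3 (22.2456).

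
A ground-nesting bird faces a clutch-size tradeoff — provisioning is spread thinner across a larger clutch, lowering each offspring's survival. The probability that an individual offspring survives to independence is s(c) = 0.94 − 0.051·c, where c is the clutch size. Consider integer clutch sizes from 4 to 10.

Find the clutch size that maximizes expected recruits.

9

Expected recruits = c × s(c):
  c=4: 4 × 0.736 = 2.944
  c=5: 5 × 0.685 = 3.425
  c=6: 6 × 0.634 = 3.804
  c=7: 7 × 0.583 = 4.081
  c=8: 8 × 0.532 = 4.256
  c=9: 9 × 0.481 = 4.329
  c=10: 10 × 0.430 = 4.300
Maximum at c = 9 (4.329 recruits).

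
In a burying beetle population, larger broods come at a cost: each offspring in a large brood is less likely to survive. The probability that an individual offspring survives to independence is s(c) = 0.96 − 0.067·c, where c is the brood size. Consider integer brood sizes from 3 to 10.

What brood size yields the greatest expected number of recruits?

7

Expected recruits = c × s(c):
  c=3: 3 × 0.759 = 2.277
  c=4: 4 × 0.692 = 2.768
  c=5: 5 × 0.625 = 3.125
  c=6: 6 × 0.558 = 3.348
  c=7: 7 × 0.491 = 3.437
  c=8: 8 × 0.424 = 3.392
  c=9: 9 × 0.357 = 3.213
  c=10: 10 × 0.290 = 2.900
Maximum at c = 7 (3.437 recruits).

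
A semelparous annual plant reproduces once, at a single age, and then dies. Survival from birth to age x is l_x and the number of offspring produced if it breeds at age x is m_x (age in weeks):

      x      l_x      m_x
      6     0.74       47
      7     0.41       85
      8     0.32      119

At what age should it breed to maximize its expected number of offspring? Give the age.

8

Expected offspring if breeding at age x = l_x × m_x:
  age 6: 0.74 × 47 = 34.780
  age 7: 0.41 × 85 = 34.850
  age 8: 0.32 × 119 = 38.080
Maximum at age 8 (38.080).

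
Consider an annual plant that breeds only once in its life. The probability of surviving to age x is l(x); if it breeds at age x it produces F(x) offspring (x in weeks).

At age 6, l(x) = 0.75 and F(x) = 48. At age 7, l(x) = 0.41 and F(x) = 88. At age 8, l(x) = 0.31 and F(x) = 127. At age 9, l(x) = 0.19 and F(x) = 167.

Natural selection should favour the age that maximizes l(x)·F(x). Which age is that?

Expected offspring if breeding at age x = l(x) × F(x):
  age 6: 0.75 × 48 = 36.000
  age 7: 0.41 × 88 = 36.080
  age 8: 0.31 × 127 = 39.370
  age 9: 0.19 × 167 = 31.730
Maximum at age 8 (39.370).

8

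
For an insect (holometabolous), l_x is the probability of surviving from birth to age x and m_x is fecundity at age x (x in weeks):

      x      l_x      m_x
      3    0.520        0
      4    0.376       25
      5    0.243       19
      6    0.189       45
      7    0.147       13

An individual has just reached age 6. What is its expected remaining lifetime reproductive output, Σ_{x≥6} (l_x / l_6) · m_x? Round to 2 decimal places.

l_6 = 0.189. Conditional survival from age 6 to x is l_x / l_6.
  x=6: (0.189/0.189) × 45 = 45.0000
  x=7: (0.147/0.189) × 13 = 10.1111
Sum = 45.0000 + 10.1111 = 55.1111

55.11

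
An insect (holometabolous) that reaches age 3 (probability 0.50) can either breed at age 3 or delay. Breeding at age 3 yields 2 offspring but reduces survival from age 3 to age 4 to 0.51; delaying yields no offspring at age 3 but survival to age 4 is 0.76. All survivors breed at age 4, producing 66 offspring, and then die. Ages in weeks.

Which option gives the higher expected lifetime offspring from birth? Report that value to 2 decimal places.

breed at age 3: R₀ = 0.50 × (2 + 0.51 × 66) = 0.50 × 35.6600 = 17.8300
delay to age 4: R₀ = 0.50 × (0.76 × 66) = 0.50 × 50.1600 = 25.0800
Higher: delay to age 4 (25.0800).

25.08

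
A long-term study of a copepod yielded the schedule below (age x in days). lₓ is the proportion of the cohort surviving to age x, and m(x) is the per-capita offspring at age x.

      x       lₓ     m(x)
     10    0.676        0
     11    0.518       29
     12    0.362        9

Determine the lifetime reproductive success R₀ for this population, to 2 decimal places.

R₀ = Σ lₓ m(x):
  age 10: 0.676 × 0 = 0.0000
  age 11: 0.518 × 29 = 15.0220
  age 12: 0.362 × 9 = 3.2580
R₀ = 0.0000 + 15.0220 + 3.2580 = 18.2800

18.28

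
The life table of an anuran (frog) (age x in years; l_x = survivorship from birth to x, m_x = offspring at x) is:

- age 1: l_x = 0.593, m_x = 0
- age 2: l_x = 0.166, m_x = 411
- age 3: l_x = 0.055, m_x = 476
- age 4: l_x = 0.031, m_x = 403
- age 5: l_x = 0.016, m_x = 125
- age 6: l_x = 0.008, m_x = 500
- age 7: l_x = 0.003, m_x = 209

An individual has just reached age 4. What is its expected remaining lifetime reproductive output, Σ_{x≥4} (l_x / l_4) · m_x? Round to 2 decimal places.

l_4 = 0.031. Conditional survival from age 4 to x is l_x / l_4.
  x=4: (0.031/0.031) × 403 = 403.0000
  x=5: (0.016/0.031) × 125 = 64.5161
  x=6: (0.008/0.031) × 500 = 129.0323
  x=7: (0.003/0.031) × 209 = 20.2258
Sum = 403.0000 + 64.5161 + 129.0323 + 20.2258 = 616.7742

616.77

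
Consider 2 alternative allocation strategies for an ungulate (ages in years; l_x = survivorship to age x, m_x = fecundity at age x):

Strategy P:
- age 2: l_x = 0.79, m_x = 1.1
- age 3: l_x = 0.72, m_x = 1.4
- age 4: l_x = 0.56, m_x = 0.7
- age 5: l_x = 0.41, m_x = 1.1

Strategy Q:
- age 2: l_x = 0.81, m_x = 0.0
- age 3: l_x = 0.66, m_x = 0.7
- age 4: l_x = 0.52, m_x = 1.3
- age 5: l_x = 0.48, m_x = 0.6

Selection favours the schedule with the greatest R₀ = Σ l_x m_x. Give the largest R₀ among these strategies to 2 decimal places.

Strategy P: R₀ = 0.79×1.1 + 0.72×1.4 + 0.56×0.7 + 0.41×1.1 = 2.7200
Strategy Q: R₀ = 0.81×0.0 + 0.66×0.7 + 0.52×1.3 + 0.48×0.6 = 1.4260
Highest R₀: strategy P with 2.7200.

2.72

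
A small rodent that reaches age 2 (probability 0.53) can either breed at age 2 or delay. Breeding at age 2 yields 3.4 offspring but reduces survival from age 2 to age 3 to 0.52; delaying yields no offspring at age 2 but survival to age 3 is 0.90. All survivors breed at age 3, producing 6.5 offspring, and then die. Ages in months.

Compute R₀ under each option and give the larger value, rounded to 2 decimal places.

3.59

breed at age 2: R₀ = 0.53 × (3.4 + 0.52 × 6.5) = 0.53 × 6.7800 = 3.5934
delay to age 3: R₀ = 0.53 × (0.90 × 6.5) = 0.53 × 5.8500 = 3.1005
Higher: breed at age 2 (3.5934).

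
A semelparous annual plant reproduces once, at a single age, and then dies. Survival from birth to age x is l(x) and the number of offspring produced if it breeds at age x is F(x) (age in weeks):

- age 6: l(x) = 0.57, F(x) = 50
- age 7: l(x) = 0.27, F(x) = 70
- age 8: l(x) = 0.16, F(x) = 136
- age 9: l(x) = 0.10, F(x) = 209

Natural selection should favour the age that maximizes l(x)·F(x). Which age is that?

Expected offspring if breeding at age x = l(x) × F(x):
  age 6: 0.57 × 50 = 28.500
  age 7: 0.27 × 70 = 18.900
  age 8: 0.16 × 136 = 21.760
  age 9: 0.10 × 209 = 20.900
Maximum at age 6 (28.500).

6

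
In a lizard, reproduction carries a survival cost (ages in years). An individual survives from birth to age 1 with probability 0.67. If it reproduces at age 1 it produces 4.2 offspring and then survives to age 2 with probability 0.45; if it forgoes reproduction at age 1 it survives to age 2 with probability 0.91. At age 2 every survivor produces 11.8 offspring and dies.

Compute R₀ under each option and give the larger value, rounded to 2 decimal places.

7.19

breed at age 1: R₀ = 0.67 × (4.2 + 0.45 × 11.8) = 0.67 × 9.5100 = 6.3717
delay to age 2: R₀ = 0.67 × (0.91 × 11.8) = 0.67 × 10.7380 = 7.1945
Higher: delay to age 2 (7.1945).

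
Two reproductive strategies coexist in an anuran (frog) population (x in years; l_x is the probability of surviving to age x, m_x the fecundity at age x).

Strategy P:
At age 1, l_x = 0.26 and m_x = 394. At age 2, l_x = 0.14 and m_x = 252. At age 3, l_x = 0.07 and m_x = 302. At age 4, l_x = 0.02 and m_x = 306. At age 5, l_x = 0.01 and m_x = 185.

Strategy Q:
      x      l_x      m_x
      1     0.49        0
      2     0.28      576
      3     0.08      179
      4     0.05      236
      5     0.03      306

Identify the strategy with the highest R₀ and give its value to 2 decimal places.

Strategy P: R₀ = 0.26×394 + 0.14×252 + 0.07×302 + 0.02×306 + 0.01×185 = 166.8300
Strategy Q: R₀ = 0.49×0 + 0.28×576 + 0.08×179 + 0.05×236 + 0.03×306 = 196.5800
Highest R₀: strategy Q with 196.5800.

196.58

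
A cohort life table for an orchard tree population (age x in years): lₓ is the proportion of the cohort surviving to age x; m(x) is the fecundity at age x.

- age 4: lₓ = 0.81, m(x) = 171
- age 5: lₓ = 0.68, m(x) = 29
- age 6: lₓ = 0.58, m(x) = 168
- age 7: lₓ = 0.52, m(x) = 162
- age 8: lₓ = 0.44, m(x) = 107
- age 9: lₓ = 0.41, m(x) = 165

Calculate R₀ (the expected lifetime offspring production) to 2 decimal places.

R₀ = Σ lₓ m(x):
  age 4: 0.81 × 171 = 138.5100
  age 5: 0.68 × 29 = 19.7200
  age 6: 0.58 × 168 = 97.4400
  age 7: 0.52 × 162 = 84.2400
  age 8: 0.44 × 107 = 47.0800
  age 9: 0.41 × 165 = 67.6500
R₀ = 138.5100 + 19.7200 + 97.4400 + 84.2400 + 47.0800 + 67.6500 = 454.6400

454.64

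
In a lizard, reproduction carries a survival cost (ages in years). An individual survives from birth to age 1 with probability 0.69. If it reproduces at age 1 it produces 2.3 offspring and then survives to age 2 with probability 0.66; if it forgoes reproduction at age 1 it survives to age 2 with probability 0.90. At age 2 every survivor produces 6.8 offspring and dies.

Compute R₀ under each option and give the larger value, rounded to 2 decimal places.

breed at age 1: R₀ = 0.69 × (2.3 + 0.66 × 6.8) = 0.69 × 6.7880 = 4.6837
delay to age 2: R₀ = 0.69 × (0.90 × 6.8) = 0.69 × 6.1200 = 4.2228
Higher: breed at age 1 (4.6837).

4.68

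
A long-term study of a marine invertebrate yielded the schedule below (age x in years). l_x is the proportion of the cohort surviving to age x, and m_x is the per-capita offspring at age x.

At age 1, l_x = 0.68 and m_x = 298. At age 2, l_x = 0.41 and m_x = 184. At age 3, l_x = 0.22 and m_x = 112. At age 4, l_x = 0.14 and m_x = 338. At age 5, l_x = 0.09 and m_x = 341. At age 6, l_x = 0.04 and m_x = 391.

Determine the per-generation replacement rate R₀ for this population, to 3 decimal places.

396.370

R₀ = Σ l_x m_x:
  age 1: 0.68 × 298 = 202.6400
  age 2: 0.41 × 184 = 75.4400
  age 3: 0.22 × 112 = 24.6400
  age 4: 0.14 × 338 = 47.3200
  age 5: 0.09 × 341 = 30.6900
  age 6: 0.04 × 391 = 15.6400
R₀ = 202.6400 + 75.4400 + 24.6400 + 47.3200 + 30.6900 + 15.6400 = 396.3700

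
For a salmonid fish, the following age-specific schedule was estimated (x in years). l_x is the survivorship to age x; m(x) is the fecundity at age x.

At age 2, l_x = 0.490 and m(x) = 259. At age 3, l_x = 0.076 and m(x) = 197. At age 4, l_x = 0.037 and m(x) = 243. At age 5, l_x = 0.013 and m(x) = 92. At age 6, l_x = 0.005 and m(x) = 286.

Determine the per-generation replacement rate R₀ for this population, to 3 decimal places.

R₀ = Σ l_x m(x):
  age 2: 0.490 × 259 = 126.9100
  age 3: 0.076 × 197 = 14.9720
  age 4: 0.037 × 243 = 8.9910
  age 5: 0.013 × 92 = 1.1960
  age 6: 0.005 × 286 = 1.4300
R₀ = 126.9100 + 14.9720 + 8.9910 + 1.1960 + 1.4300 = 153.4990

153.499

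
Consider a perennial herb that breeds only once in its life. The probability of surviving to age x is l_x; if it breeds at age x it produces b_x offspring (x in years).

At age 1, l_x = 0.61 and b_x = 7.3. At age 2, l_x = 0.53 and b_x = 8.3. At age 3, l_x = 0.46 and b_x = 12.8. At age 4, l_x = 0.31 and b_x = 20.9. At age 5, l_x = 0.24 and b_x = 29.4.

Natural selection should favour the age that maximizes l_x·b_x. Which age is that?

Expected offspring if breeding at age x = l_x × b_x:
  age 1: 0.61 × 7.3 = 4.453
  age 2: 0.53 × 8.3 = 4.399
  age 3: 0.46 × 12.8 = 5.888
  age 4: 0.31 × 20.9 = 6.479
  age 5: 0.24 × 29.4 = 7.056
Maximum at age 5 (7.056).

5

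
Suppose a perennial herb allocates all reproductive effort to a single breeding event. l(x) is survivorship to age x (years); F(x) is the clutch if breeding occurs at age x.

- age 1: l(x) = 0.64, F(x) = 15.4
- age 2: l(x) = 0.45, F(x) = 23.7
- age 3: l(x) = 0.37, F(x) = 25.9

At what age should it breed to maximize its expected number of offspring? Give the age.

Expected offspring if breeding at age x = l(x) × F(x):
  age 1: 0.64 × 15.4 = 9.856
  age 2: 0.45 × 23.7 = 10.665
  age 3: 0.37 × 25.9 = 9.583
Maximum at age 2 (10.665).

2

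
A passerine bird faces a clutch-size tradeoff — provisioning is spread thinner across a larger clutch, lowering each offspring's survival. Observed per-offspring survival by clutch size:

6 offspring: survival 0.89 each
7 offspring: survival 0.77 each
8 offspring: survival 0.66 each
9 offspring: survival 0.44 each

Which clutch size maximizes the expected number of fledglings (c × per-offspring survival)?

7

Expected fledglings = c × s(c):
  c=6: 6 × 0.89 = 5.340
  c=7: 7 × 0.77 = 5.390
  c=8: 8 × 0.66 = 5.280
  c=9: 9 × 0.44 = 3.960
Maximum at c = 7 (5.390 fledglings).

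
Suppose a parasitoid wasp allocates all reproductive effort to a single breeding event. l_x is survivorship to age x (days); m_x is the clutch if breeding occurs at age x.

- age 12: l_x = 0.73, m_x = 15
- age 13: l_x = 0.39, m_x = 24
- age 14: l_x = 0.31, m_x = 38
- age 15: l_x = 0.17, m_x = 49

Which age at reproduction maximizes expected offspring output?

Expected offspring if breeding at age x = l_x × m_x:
  age 12: 0.73 × 15 = 10.950
  age 13: 0.39 × 24 = 9.360
  age 14: 0.31 × 38 = 11.780
  age 15: 0.17 × 49 = 8.330
Maximum at age 14 (11.780).

14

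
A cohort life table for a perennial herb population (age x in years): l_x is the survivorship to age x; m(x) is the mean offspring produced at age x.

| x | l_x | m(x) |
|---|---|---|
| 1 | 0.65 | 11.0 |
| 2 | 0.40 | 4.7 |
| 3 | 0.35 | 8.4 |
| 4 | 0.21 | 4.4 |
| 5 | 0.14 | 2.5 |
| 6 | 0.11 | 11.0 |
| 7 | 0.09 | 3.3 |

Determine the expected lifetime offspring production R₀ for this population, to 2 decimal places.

R₀ = Σ l_x m(x):
  age 1: 0.65 × 11.0 = 7.1500
  age 2: 0.40 × 4.7 = 1.8800
  age 3: 0.35 × 8.4 = 2.9400
  age 4: 0.21 × 4.4 = 0.9240
  age 5: 0.14 × 2.5 = 0.3500
  age 6: 0.11 × 11.0 = 1.2100
  age 7: 0.09 × 3.3 = 0.2970
R₀ = 7.1500 + 1.8800 + 2.9400 + 0.9240 + 0.3500 + 1.2100 + 0.2970 = 14.7510

14.75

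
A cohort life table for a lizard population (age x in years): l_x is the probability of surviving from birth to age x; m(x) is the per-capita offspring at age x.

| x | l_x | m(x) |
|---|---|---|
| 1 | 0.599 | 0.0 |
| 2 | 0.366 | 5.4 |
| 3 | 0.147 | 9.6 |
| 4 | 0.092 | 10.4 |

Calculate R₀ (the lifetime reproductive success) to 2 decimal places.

4.34

R₀ = Σ l_x m(x):
  age 1: 0.599 × 0.0 = 0.0000
  age 2: 0.366 × 5.4 = 1.9764
  age 3: 0.147 × 9.6 = 1.4112
  age 4: 0.092 × 10.4 = 0.9568
R₀ = 0.0000 + 1.9764 + 1.4112 + 0.9568 = 4.3444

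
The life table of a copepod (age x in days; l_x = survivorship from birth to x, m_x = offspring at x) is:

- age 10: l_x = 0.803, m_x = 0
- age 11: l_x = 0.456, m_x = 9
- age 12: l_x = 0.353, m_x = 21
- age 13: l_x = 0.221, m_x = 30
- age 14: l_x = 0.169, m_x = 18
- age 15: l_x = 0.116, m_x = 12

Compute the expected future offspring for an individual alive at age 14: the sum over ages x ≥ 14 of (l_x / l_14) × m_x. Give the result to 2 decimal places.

l_14 = 0.169. Conditional survival from age 14 to x is l_x / l_14.
  x=14: (0.169/0.169) × 18 = 18.0000
  x=15: (0.116/0.169) × 12 = 8.2367
Sum = 18.0000 + 8.2367 = 26.2367

26.24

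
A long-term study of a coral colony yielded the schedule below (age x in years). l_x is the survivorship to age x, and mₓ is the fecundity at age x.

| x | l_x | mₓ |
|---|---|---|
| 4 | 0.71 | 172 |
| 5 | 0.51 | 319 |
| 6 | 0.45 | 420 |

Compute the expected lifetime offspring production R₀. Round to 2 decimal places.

R₀ = Σ l_x mₓ:
  age 4: 0.71 × 172 = 122.1200
  age 5: 0.51 × 319 = 162.6900
  age 6: 0.45 × 420 = 189.0000
R₀ = 122.1200 + 162.6900 + 189.0000 = 473.8100

473.81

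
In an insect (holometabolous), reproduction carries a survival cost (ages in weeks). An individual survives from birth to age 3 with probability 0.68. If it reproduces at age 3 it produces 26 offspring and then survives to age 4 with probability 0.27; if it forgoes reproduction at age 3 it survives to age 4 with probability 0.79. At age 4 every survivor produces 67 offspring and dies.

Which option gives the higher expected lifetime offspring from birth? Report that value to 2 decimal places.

35.99

breed at age 3: R₀ = 0.68 × (26 + 0.27 × 67) = 0.68 × 44.0900 = 29.9812
delay to age 4: R₀ = 0.68 × (0.79 × 67) = 0.68 × 52.9300 = 35.9924
Higher: delay to age 4 (35.9924).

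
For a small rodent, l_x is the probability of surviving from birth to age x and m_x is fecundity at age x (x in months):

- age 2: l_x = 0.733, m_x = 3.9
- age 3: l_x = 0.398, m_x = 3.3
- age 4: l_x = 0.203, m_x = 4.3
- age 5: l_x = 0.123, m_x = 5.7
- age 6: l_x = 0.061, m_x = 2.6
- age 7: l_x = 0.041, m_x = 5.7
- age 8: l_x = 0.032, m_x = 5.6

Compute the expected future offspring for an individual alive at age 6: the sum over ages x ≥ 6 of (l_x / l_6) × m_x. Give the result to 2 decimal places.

l_6 = 0.061. Conditional survival from age 6 to x is l_x / l_6.
  x=6: (0.061/0.061) × 2.6 = 2.6000
  x=7: (0.041/0.061) × 5.7 = 3.8311
  x=8: (0.032/0.061) × 5.6 = 2.9377
Sum = 2.6000 + 3.8311 + 2.9377 = 9.3689

9.37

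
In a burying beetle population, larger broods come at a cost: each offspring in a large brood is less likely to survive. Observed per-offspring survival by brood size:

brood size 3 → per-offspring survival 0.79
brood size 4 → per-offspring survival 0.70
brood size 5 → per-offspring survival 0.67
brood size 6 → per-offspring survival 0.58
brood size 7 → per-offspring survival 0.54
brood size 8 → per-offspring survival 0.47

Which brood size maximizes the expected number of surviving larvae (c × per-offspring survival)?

7

Expected surviving larvae = c × s(c):
  c=3: 3 × 0.79 = 2.370
  c=4: 4 × 0.70 = 2.800
  c=5: 5 × 0.67 = 3.350
  c=6: 6 × 0.58 = 3.480
  c=7: 7 × 0.54 = 3.780
  c=8: 8 × 0.47 = 3.760
Maximum at c = 7 (3.780 surviving larvae).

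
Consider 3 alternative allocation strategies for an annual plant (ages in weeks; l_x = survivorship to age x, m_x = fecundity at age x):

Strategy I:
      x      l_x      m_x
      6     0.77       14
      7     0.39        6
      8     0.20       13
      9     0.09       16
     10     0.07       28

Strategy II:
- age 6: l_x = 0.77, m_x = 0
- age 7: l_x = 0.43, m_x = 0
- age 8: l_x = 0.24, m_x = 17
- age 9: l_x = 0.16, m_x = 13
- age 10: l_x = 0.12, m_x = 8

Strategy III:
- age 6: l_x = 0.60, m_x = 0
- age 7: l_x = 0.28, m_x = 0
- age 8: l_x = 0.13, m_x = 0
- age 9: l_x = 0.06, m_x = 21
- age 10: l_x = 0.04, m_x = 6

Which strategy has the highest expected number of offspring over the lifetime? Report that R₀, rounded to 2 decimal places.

19.12

Strategy I: R₀ = 0.77×14 + 0.39×6 + 0.20×13 + 0.09×16 + 0.07×28 = 19.1200
Strategy II: R₀ = 0.77×0 + 0.43×0 + 0.24×17 + 0.16×13 + 0.12×8 = 7.1200
Strategy III: R₀ = 0.60×0 + 0.28×0 + 0.13×0 + 0.06×21 + 0.04×6 = 1.5000
Highest R₀: strategy I with 19.1200.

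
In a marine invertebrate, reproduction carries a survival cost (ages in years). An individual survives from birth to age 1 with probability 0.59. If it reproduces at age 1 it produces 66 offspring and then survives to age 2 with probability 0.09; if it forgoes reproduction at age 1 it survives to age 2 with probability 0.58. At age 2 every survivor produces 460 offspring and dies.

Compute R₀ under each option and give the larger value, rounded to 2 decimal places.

157.41

breed at age 1: R₀ = 0.59 × (66 + 0.09 × 460) = 0.59 × 107.4000 = 63.3660
delay to age 2: R₀ = 0.59 × (0.58 × 460) = 0.59 × 266.8000 = 157.4120
Higher: delay to age 2 (157.4120).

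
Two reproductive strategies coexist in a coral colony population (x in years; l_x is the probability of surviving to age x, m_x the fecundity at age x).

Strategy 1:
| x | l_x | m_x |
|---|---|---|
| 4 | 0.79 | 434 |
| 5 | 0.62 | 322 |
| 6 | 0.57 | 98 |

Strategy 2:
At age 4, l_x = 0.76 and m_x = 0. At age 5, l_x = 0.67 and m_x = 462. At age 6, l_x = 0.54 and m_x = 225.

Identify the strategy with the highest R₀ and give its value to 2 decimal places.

Strategy 1: R₀ = 0.79×434 + 0.62×322 + 0.57×98 = 598.3600
Strategy 2: R₀ = 0.76×0 + 0.67×462 + 0.54×225 = 431.0400
Highest R₀: strategy 1 with 598.3600.

598.36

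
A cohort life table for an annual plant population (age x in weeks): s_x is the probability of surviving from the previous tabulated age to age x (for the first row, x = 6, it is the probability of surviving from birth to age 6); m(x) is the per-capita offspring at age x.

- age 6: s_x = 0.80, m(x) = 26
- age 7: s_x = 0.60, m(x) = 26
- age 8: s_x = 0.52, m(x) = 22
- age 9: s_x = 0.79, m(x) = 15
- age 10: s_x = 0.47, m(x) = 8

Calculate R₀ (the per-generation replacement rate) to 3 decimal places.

42.470

Survivorship from birth: l_x = s_6·s_7·…·s_x.
  l_6 = 0.80000
  l_7 = 0.48000
  l_8 = 0.24960
  l_9 = 0.19718
  l_10 = 0.09268
R₀ = Σ l_x m(x):
  age 6: 0.80000 × 26 = 20.8000
  age 7: 0.48000 × 26 = 12.4800
  age 8: 0.24960 × 22 = 5.4912
  age 9: 0.19718 × 15 = 2.9577
  age 10: 0.09268 × 8 = 0.7414
R₀ = 20.8000 + 12.4800 + 5.4912 + 2.9577 + 0.7414 = 42.4703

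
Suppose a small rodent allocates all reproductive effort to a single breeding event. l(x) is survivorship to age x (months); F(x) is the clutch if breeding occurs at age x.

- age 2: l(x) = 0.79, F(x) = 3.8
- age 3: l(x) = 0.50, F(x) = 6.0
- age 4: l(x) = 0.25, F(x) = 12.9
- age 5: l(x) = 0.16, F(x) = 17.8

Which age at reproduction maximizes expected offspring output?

Expected offspring if breeding at age x = l(x) × F(x):
  age 2: 0.79 × 3.8 = 3.002
  age 3: 0.50 × 6.0 = 3.000
  age 4: 0.25 × 12.9 = 3.225
  age 5: 0.16 × 17.8 = 2.848
Maximum at age 4 (3.225).

4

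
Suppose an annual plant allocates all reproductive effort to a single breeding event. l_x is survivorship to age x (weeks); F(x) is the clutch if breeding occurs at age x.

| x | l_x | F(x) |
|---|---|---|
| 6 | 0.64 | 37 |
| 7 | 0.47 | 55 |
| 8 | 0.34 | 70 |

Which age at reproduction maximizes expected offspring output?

Expected offspring if breeding at age x = l_x × F(x):
  age 6: 0.64 × 37 = 23.680
  age 7: 0.47 × 55 = 25.850
  age 8: 0.34 × 70 = 23.800
Maximum at age 7 (25.850).

7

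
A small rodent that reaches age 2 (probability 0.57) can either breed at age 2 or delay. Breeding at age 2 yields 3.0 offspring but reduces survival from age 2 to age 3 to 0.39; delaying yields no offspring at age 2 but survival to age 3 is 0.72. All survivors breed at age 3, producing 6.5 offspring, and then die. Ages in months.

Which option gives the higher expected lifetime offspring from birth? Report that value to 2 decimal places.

breed at age 2: R₀ = 0.57 × (3.0 + 0.39 × 6.5) = 0.57 × 5.5350 = 3.1549
delay to age 3: R₀ = 0.57 × (0.72 × 6.5) = 0.57 × 4.6800 = 2.6676
Higher: breed at age 2 (3.1549).

3.15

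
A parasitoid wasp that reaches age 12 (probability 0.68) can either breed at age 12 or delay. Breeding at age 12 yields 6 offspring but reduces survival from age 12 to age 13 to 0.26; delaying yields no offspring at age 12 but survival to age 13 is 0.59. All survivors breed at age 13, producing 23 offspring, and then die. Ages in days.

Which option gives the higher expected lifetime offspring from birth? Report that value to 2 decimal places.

9.23

breed at age 12: R₀ = 0.68 × (6 + 0.26 × 23) = 0.68 × 11.9800 = 8.1464
delay to age 13: R₀ = 0.68 × (0.59 × 23) = 0.68 × 13.5700 = 9.2276
Higher: delay to age 13 (9.2276).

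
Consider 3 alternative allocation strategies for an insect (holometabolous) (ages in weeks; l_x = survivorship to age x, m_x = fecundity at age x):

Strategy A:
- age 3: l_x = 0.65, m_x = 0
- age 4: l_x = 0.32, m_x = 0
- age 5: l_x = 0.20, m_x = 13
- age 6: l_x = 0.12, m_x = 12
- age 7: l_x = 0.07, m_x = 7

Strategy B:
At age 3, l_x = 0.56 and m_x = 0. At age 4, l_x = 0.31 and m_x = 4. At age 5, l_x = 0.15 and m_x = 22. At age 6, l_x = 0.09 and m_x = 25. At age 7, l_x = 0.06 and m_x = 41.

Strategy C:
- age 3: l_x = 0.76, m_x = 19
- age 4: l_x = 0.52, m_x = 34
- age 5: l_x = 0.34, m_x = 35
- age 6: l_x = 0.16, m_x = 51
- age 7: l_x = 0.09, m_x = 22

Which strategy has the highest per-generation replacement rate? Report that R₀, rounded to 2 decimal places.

Strategy A: R₀ = 0.65×0 + 0.32×0 + 0.20×13 + 0.12×12 + 0.07×7 = 4.5300
Strategy B: R₀ = 0.56×0 + 0.31×4 + 0.15×22 + 0.09×25 + 0.06×41 = 9.2500
Strategy C: R₀ = 0.76×19 + 0.52×34 + 0.34×35 + 0.16×51 + 0.09×22 = 54.1600
Highest R₀: strategy C with 54.1600.

54.16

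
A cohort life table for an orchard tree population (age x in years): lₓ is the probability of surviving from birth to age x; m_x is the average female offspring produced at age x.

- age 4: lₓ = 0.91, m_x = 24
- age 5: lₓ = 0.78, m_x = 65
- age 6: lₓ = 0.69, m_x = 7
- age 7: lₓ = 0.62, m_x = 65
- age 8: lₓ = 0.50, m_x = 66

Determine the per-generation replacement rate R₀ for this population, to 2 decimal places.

150.67

R₀ = Σ lₓ m_x:
  age 4: 0.91 × 24 = 21.8400
  age 5: 0.78 × 65 = 50.7000
  age 6: 0.69 × 7 = 4.8300
  age 7: 0.62 × 65 = 40.3000
  age 8: 0.50 × 66 = 33.0000
R₀ = 21.8400 + 50.7000 + 4.8300 + 40.3000 + 33.0000 = 150.6700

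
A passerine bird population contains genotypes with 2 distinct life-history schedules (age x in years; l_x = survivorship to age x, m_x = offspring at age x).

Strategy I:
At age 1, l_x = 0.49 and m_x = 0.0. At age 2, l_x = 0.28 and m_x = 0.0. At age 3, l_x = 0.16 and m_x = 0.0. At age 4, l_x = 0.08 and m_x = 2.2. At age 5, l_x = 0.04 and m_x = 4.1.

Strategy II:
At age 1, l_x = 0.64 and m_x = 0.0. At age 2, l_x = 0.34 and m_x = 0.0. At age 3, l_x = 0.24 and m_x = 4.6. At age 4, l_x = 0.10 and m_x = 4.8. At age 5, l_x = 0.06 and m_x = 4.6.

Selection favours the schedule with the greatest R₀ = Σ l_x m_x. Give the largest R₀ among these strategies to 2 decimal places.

Strategy I: R₀ = 0.49×0.0 + 0.28×0.0 + 0.16×0.0 + 0.08×2.2 + 0.04×4.1 = 0.3400
Strategy II: R₀ = 0.64×0.0 + 0.34×0.0 + 0.24×4.6 + 0.10×4.8 + 0.06×4.6 = 1.8600
Highest R₀: strategy II with 1.8600.

1.86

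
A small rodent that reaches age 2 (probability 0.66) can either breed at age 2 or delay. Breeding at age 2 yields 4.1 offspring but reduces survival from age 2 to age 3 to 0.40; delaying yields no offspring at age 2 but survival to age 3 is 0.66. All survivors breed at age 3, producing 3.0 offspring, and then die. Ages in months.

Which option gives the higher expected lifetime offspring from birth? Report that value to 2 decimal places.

3.50

breed at age 2: R₀ = 0.66 × (4.1 + 0.40 × 3.0) = 0.66 × 5.3000 = 3.4980
delay to age 3: R₀ = 0.66 × (0.66 × 3.0) = 0.66 × 1.9800 = 1.3068
Higher: breed at age 2 (3.4980).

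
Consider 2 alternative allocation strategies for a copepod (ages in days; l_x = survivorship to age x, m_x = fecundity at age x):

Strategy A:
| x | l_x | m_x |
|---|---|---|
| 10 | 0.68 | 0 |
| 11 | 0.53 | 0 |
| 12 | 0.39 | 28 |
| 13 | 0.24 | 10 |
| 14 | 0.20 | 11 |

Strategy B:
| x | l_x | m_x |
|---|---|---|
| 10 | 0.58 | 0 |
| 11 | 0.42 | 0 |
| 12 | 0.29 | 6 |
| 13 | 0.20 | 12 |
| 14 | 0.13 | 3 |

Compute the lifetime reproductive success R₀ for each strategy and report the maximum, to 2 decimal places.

Strategy A: R₀ = 0.68×0 + 0.53×0 + 0.39×28 + 0.24×10 + 0.20×11 = 15.5200
Strategy B: R₀ = 0.58×0 + 0.42×0 + 0.29×6 + 0.20×12 + 0.13×3 = 4.5300
Highest R₀: strategy A with 15.5200.

15.52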